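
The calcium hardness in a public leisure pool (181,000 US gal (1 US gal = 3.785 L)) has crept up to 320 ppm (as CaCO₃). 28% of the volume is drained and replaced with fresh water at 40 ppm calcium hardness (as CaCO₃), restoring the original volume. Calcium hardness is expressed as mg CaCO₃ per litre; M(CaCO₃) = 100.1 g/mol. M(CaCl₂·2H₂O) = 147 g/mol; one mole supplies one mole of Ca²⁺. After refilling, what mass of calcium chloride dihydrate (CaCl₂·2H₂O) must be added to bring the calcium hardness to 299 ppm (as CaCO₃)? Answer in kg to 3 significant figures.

Volume: 181,000 US gal × 3.785 L/gal = 685,085 L.
After draining 28% and refilling: 320 × 0.72 + 40 × 0.28 = 241.6 ppm.
Deficit to target: 299 − 241.6 = 57.4 mg/L.
As CaCO₃: 57.4 mg/L × 685,085 L = 39,320 g; ÷ 100.1 = 392.8 mol Ca²⁺.
Mass: 392.8 × 147 = 57,750 g.

57.7 kg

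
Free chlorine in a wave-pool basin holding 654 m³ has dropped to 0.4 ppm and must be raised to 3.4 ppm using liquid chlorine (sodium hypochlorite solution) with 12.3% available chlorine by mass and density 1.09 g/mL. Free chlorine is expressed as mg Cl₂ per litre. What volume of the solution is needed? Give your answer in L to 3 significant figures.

14.6 L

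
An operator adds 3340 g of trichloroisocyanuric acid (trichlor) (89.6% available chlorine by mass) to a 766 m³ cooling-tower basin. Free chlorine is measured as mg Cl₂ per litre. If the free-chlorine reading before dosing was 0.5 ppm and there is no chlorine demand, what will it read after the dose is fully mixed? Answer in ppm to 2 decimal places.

4.41 ppm

Volume: 766 m³ = 766,000 L.
Available chlorine delivered: 3340 g × 0.896 = 2993 g as Cl₂.
Concentration rise: 2993 g / 766,000 L = 3.907 mg/L = 3.91 ppm.
Final FC: 0.5 + 3.91 = 4.41 ppm.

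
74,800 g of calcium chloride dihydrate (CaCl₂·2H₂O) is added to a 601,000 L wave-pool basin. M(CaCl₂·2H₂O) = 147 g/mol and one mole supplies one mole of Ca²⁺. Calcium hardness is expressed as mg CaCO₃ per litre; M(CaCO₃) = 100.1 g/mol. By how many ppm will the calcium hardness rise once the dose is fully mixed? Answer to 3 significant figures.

Moles of Ca²⁺: 74,800 g ÷ 147 g/mol = 508.8 mol.
As CaCO₃: 508.8 mol × 100.1 g/mol = 50,940 g.
Rise: 50,940 g / 601,000 L × 1000 = 84.75 mg/L.

84.8 ppm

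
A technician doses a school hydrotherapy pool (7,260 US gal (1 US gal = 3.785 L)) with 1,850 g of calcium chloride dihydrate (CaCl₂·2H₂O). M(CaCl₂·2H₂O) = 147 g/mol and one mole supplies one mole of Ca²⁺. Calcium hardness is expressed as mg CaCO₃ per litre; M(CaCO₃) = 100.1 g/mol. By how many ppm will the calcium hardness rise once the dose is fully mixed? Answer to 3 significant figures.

45.8 ppm

Volume: 7,260 US gal × 3.785 L/gal = 27,479 L.
Moles of Ca²⁺: 1,850 g ÷ 147 g/mol = 12.59 mol.
As CaCO₃: 12.59 mol × 100.1 g/mol = 1260 g.
Rise: 1260 g / 27,479 L × 1000 = 45.84 mg/L.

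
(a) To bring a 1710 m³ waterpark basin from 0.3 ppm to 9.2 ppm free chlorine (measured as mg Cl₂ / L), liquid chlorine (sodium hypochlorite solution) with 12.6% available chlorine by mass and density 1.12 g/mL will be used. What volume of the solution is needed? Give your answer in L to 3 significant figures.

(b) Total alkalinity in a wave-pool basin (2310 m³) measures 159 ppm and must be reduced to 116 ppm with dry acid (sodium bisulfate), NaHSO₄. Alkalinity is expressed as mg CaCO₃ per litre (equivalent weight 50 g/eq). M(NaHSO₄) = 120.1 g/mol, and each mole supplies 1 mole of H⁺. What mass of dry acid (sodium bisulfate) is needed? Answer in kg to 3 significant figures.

(a) 108 L; (b) 239 kg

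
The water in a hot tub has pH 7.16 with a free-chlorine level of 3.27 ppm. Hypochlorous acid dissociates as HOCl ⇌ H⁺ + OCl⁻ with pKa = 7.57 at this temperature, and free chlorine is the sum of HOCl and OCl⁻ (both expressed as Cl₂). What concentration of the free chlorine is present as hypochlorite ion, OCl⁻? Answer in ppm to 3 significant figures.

0.916 ppm

[OCl⁻]/[HOCl] = 10^(pH − pKa) = 10^(7.16 − 7.57) = 10^-0.41 = 0.389.
Fraction as HOCl = 1 / (1 + 0.389) = 0.7199.
OCl⁻ = (1 − 0.7199) × 3.27 ppm = 0.9159 ppm.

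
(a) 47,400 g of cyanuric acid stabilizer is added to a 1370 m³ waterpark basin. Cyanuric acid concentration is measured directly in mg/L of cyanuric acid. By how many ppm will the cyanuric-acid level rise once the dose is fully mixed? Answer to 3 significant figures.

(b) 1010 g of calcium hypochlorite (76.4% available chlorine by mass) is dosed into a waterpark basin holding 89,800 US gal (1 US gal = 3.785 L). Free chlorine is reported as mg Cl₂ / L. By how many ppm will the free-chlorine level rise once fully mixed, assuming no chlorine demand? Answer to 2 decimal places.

(a) Volume: 1370 m³ = 1,370,000 L.
(a) Rise: 47,400 g / 1,370,000 L × 1000 = 34.6 mg/L.

(b) Volume: 89,800 US gal × 3.785 L/gal = 339,893 L.
(b) Available chlorine delivered: 1010 g × 0.764 = 771.6 g as Cl₂.
(b) Concentration rise: 771.6 g / 339,893 L = 2.27 mg/L = 2.27 ppm.

(a) 34.6 ppm; (b) 2.27 ppm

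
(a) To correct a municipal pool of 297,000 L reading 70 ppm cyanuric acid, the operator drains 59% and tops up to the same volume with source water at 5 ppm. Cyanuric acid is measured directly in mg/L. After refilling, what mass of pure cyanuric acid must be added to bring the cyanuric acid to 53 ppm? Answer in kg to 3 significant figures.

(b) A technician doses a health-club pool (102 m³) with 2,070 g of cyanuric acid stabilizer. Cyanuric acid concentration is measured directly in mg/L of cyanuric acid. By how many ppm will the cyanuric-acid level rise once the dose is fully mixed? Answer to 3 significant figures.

(a) After draining 59% and refilling: 70 × 0.41 + 5 × 0.59 = 31.65 ppm.
(a) Deficit to target: 53 − 31.65 = 21.35 mg/L.
(a) Mass: 21.35 mg/L × 297,000 L = 6341 g cyanuric acid.

(b) Volume: 102 m³ = 102,000 L.
(b) Rise: 2,070 g / 102,000 L × 1000 = 20.29 mg/L.

(a) 6.34 kg; (b) 20.3 ppm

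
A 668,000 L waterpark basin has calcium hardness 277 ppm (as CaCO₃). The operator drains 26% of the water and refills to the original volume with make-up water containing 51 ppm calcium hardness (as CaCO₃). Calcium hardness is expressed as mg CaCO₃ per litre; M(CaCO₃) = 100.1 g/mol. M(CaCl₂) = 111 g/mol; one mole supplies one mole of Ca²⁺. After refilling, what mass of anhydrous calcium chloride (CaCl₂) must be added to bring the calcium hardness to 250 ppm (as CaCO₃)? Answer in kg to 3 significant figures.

23.5 kg

After draining 26% and refilling: 277 × 0.74 + 51 × 0.26 = 218.24 ppm.
Deficit to target: 250 − 218.24 = 31.76 mg/L.
As CaCO₃: 31.76 mg/L × 668,000 L = 21,220 g; ÷ 100.1 = 211.9 mol Ca²⁺.
Mass: 211.9 × 111 = 23,530 g.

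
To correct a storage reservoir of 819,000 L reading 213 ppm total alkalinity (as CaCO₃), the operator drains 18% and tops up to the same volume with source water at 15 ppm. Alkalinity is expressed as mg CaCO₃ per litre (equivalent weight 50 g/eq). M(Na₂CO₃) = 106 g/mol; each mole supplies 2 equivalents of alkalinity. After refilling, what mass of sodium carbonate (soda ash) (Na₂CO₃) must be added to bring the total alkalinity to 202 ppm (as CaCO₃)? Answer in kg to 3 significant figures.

After draining 18% and refilling: 213 × 0.82 + 15 × 0.18 = 177.36 ppm.
Deficit to target: 202 − 177.36 = 24.64 mg/L.
As CaCO₃: 24.64 mg/L × 819,000 L = 20,180 g; ÷ 50 g/eq ÷ 2 = 201.8 mol Na₂CO₃.
Mass: 201.8 × 106 = 21,390 g.

21.4 kg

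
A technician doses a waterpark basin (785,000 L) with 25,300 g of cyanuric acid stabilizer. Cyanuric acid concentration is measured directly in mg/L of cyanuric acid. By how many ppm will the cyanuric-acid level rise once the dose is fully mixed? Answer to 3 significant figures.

32.2 ppm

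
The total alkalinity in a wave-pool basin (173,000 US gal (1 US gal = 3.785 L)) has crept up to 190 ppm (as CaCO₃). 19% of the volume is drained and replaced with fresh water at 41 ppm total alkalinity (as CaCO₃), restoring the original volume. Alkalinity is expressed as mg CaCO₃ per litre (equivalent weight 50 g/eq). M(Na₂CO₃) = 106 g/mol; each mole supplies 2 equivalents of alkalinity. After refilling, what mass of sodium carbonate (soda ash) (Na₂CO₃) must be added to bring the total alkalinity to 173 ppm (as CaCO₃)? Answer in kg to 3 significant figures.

7.85 kg

Volume: 173,000 US gal × 3.785 L/gal = 654,805 L.
After draining 19% and refilling: 190 × 0.81 + 41 × 0.19 = 161.69 ppm.
Deficit to target: 173 − 161.69 = 11.31 mg/L.
As CaCO₃: 11.31 mg/L × 654,805 L = 7406 g; ÷ 50 g/eq ÷ 2 = 74.06 mol Na₂CO₃.
Mass: 74.06 × 106 = 7850 g.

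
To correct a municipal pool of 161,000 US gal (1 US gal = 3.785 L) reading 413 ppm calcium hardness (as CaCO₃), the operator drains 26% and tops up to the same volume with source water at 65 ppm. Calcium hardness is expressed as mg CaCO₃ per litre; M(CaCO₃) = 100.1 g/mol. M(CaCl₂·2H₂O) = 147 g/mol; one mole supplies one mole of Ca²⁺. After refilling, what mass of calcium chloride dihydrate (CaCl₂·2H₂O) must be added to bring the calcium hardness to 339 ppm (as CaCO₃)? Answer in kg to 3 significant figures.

14.7 kg

Volume: 161,000 US gal × 3.785 L/gal = 609,385 L.
After draining 26% and refilling: 413 × 0.74 + 65 × 0.26 = 322.52 ppm.
Deficit to target: 339 − 322.52 = 16.48 mg/L.
As CaCO₃: 16.48 mg/L × 609,385 L = 10,040 g; ÷ 100.1 = 100.3 mol Ca²⁺.
Mass: 100.3 × 147 = 14,750 g.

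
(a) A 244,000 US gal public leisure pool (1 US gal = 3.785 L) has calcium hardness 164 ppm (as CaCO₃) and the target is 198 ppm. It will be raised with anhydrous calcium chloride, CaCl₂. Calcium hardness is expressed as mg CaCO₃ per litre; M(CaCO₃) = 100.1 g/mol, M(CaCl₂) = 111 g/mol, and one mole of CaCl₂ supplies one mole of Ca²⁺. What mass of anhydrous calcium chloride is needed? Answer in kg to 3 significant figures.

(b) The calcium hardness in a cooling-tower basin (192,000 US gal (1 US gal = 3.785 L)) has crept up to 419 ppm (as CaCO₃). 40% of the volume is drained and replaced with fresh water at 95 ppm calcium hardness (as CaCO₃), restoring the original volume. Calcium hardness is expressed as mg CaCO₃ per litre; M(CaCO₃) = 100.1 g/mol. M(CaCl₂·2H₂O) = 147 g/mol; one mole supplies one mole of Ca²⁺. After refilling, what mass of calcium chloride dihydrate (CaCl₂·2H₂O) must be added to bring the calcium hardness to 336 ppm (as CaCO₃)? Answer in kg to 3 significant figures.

(a) 34.8 kg; (b) 49.7 kg

(a) Volume: 244,000 US gal × 3.785 L/gal = 923,540 L.
(a) Hardness to add: (198 − 164) = 34 mg/L as CaCO₃ × 923,540 L = 31,400 g as CaCO₃.
(a) Moles of Ca²⁺ (1 mol Ca²⁺ ≡ 1 mol CaCO₃): 31,400 / 100.1 g/mol = 313.7 mol.
(a) Mass of CaCl₂: 313.7 × 111 = 34,820 g.

(b) Volume: 192,000 US gal × 3.785 L/gal = 726,720 L.
(b) After draining 40% and refilling: 419 × 0.60 + 95 × 0.40 = 289.4 ppm.
(b) Deficit to target: 336 − 289.4 = 46.6 mg/L.
(b) As CaCO₃: 46.6 mg/L × 726,720 L = 33,870 g; ÷ 100.1 = 338.3 mol Ca²⁺.
(b) Mass: 338.3 × 147 = 49,730 g.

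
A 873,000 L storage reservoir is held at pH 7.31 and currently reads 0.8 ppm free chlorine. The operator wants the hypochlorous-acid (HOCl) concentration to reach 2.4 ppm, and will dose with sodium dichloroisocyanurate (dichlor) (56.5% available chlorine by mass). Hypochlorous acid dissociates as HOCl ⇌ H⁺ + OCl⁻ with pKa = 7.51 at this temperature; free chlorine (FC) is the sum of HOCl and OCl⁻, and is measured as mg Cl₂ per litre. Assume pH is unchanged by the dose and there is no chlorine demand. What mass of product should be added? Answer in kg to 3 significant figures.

4.81 kg

[OCl⁻]/[HOCl] = 10^(pH − pKa) = 10^(7.31 − 7.51) = 0.631; fraction as HOCl = 1/(1 + 0.631) = 0.6131.
Free chlorine required for 2.4 ppm HOCl: 2.4 / 0.6131 = 3.914 ppm.
FC to add: 3.914 − 0.8 = 3.114 mg/L as Cl₂.
Cl₂ equivalent: 3.114 mg/L × 873,000 L = 2719 g.
Product at 56.5% available Cl: 2719 / 0.565 = 4812 g.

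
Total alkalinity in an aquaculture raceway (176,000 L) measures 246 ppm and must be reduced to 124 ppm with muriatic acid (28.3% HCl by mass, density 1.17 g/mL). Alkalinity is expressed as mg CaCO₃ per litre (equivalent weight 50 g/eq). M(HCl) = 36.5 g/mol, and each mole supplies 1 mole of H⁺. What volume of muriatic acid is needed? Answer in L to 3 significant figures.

Alkalinity to neutralize: (246 − 124) = 122 mg/L as CaCO₃ × 176,000 L = 21,470 g as CaCO₃.
Equivalents of H⁺ required: 21,470 ÷ 50 g/eq = 429.4 eq = 429.4 mol HCl.
Mass of HCl: 429.4 × 36.5 = 15,670 g.
Mass of 28.3% solution: 15,670 / 0.283 = 55,390 g.
Volume: 55,390 g ÷ 1.17 g/mL = 47,340 mL.

47.3 L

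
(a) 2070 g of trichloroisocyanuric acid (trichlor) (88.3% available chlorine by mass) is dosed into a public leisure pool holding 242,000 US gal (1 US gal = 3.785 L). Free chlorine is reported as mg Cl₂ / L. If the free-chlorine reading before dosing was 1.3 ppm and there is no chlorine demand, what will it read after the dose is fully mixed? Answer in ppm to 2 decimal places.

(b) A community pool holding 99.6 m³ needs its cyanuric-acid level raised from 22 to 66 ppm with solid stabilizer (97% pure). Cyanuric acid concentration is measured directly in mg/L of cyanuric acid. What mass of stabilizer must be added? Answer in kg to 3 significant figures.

(a) 3.30 ppm; (b) 4.52 kg

(a) Volume: 242,000 US gal × 3.785 L/gal = 915,970 L.
(a) Available chlorine delivered: 2070 g × 0.883 = 1828 g as Cl₂.
(a) Concentration rise: 1828 g / 915,970 L = 1.995 mg/L = 2.00 ppm.
(a) Final FC: 1.3 + 2.00 = 3.30 ppm.

(b) Volume: 99.6 m³ = 99,600 L.
(b) CYA to add: (66 − 22) = 44 mg/L × 99,600 L = 4382 g cyanuric acid.
(b) At 97% purity: 4382 / 0.97 = 4518 g product.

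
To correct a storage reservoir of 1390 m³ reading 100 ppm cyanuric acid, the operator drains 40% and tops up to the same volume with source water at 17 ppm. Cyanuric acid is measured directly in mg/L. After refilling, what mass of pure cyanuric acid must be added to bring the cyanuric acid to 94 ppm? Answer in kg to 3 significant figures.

Volume: 1390 m³ = 1,390,000 L.
After draining 40% and refilling: 100 × 0.60 + 17 × 0.40 = 66.8 ppm.
Deficit to target: 94 − 66.8 = 27.2 mg/L.
Mass: 27.2 mg/L × 1,390,000 L = 37,810 g cyanuric acid.

37.8 kg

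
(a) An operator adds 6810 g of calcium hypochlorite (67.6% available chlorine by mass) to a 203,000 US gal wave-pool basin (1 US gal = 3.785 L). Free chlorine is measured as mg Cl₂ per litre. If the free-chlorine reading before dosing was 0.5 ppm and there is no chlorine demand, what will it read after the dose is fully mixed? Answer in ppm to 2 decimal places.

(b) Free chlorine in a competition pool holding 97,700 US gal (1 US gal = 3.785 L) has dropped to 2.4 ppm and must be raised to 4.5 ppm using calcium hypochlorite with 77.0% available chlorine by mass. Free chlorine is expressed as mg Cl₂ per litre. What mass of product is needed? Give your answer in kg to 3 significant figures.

(a) 6.49 ppm; (b) 1.01 kg

(a) Volume: 203,000 US gal × 3.785 L/gal = 768,355 L.
(a) Available chlorine delivered: 6810 g × 0.676 = 4604 g as Cl₂.
(a) Concentration rise: 4604 g / 768,355 L = 5.991 mg/L = 5.99 ppm.
(a) Final FC: 0.5 + 5.99 = 6.49 ppm.

(b) Volume: 97,700 US gal × 3.785 L/gal = 369,794 L.
(b) Chlorine deficit: 4.5 − 2.4 = 2.1 ppm = 2.1 mg/L as Cl₂.
(b) Cl₂ equivalent needed: 2.1 mg/L × 369,794 L = 776,600 mg = 776.6 g.
(b) Product at 77.0% available chlorine: 776.6 / 0.77 = 1009 g.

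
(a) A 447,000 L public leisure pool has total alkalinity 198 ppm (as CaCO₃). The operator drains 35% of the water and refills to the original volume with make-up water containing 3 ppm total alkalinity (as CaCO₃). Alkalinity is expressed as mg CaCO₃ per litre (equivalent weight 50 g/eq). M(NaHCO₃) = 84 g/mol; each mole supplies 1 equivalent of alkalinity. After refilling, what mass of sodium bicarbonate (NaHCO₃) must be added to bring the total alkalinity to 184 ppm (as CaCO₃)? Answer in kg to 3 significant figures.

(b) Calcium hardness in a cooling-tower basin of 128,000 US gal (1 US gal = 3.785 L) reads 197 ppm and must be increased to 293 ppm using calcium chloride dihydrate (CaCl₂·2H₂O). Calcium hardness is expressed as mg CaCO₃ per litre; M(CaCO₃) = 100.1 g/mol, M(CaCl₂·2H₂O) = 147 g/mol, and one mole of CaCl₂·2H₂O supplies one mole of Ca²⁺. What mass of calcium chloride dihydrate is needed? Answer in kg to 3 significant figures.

(a) 40.7 kg; (b) 68.3 kg

(a) After draining 35% and refilling: 198 × 0.65 + 3 × 0.35 = 129.75 ppm.
(a) Deficit to target: 184 − 129.75 = 54.25 mg/L.
(a) As CaCO₃: 54.25 mg/L × 447,000 L = 24,250 g; ÷ 50 g/eq ÷ 1 = 485 mol NaHCO₃.
(a) Mass: 485 × 84 = 40,740 g.

(b) Volume: 128,000 US gal × 3.785 L/gal = 484,480 L.
(b) Hardness to add: (293 − 197) = 96 mg/L as CaCO₃ × 484,480 L = 46,510 g as CaCO₃.
(b) Moles of Ca²⁺ (1 mol Ca²⁺ ≡ 1 mol CaCO₃): 46,510 / 100.1 g/mol = 464.6 mol.
(b) Mass of CaCl₂·2H₂O: 464.6 × 147 = 68,300 g.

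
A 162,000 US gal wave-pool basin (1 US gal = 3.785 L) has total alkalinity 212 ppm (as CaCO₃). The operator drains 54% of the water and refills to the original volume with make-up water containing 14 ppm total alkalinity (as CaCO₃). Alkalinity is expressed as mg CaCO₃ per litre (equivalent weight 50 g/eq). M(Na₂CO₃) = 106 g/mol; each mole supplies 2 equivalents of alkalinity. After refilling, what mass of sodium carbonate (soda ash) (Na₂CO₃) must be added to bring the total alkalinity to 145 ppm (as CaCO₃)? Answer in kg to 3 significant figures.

25.9 kg

Volume: 162,000 US gal × 3.785 L/gal = 613,170 L.
After draining 54% and refilling: 212 × 0.46 + 14 × 0.54 = 105.08 ppm.
Deficit to target: 145 − 105.08 = 39.92 mg/L.
As CaCO₃: 39.92 mg/L × 613,170 L = 24,480 g; ÷ 50 g/eq ÷ 2 = 244.8 mol Na₂CO₃.
Mass: 244.8 × 106 = 25,950 g.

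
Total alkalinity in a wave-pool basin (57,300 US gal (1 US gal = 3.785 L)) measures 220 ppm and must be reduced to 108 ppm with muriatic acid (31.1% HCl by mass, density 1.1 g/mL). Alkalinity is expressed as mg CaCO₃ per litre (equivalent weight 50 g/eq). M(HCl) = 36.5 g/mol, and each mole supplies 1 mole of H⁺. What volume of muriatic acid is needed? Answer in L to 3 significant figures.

51.8 L

Volume: 57,300 US gal × 3.785 L/gal = 216,880 L.
Alkalinity to neutralize: (220 − 108) = 112 mg/L as CaCO₃ × 216,880 L = 24,290 g as CaCO₃.
Equivalents of H⁺ required: 24,290 ÷ 50 g/eq = 485.8 eq = 485.8 mol HCl.
Mass of HCl: 485.8 × 36.5 = 17,730 g.
Mass of 31.1% solution: 17,730 / 0.311 = 57,020 g.
Volume: 57,020 g ÷ 1.1 g/mL = 51,830 mL.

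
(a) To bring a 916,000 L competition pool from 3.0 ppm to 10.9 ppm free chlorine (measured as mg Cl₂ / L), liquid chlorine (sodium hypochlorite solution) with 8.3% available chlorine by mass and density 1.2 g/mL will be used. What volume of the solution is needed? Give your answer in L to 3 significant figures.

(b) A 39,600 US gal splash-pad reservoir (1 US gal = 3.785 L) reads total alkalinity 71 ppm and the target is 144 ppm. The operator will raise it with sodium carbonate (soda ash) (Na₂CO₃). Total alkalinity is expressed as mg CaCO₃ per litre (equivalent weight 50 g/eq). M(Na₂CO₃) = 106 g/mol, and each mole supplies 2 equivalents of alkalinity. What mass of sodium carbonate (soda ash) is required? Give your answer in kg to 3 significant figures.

(a) Chlorine deficit: 10.9 − 3.0 = 7.9 ppm = 7.9 mg/L as Cl₂.
(a) Cl₂ equivalent needed: 7.9 mg/L × 916,000 L = 7,236,000 mg = 7236 g.
(a) Product at 8.3% available chlorine: 7236 / 0.083 = 87,190 g.
(a) Volume at density 1.2 g/mL: 87,190 g ÷ 1.2 g/mL = 72,650 mL.

(b) Volume: 39,600 US gal × 3.785 L/gal = 149,886 L.
(b) Alkalinity to add: (144 − 71) = 73 mg/L as CaCO₃ × 149,886 L = 10,940 g as CaCO₃.
(b) Equivalents: 10,940 g ÷ 50 g/eq = 218.8 eq.
(b) Each mole of Na₂CO₃ supplies 2 eq, so 218.8 / 2 = 109.4 mol.
(b) Mass: 109.4 mol × 106 g/mol = 11,600 g.

(a) 72.7 L; (b) 11.6 kg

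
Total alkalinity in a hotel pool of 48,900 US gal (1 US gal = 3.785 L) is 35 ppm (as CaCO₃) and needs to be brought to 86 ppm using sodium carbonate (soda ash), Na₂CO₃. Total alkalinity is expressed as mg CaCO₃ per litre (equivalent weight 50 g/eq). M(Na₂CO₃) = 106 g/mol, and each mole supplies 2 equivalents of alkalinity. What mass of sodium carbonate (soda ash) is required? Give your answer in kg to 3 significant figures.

Volume: 48,900 US gal × 3.785 L/gal = 185,086 L.
Alkalinity to add: (86 − 35) = 51 mg/L as CaCO₃ × 185,086 L = 9439 g as CaCO₃.
Equivalents: 9439 g ÷ 50 g/eq = 188.8 eq.
Each mole of Na₂CO₃ supplies 2 eq, so 188.8 / 2 = 94.39 mol.
Mass: 94.39 mol × 106 g/mol = 10,010 g.

10.0 kg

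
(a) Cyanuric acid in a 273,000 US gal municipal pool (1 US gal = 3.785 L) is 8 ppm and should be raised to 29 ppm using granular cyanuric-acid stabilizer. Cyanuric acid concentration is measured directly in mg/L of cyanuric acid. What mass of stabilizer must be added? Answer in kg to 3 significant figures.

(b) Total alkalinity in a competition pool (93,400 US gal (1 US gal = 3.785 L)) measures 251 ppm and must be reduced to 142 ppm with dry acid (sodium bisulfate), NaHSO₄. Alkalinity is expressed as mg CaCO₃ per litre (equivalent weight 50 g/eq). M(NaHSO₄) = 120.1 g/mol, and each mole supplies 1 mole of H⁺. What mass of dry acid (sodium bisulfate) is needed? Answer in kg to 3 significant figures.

(a) 21.7 kg; (b) 92.6 kg

(a) Volume: 273,000 US gal × 3.785 L/gal = 1,033,305 L.
(a) CYA to add: (29 − 8) = 21 mg/L × 1,033,305 L = 21,700 g cyanuric acid.

(b) Volume: 93,400 US gal × 3.785 L/gal = 353,519 L.
(b) Alkalinity to neutralize: (251 − 142) = 109 mg/L as CaCO₃ × 353,519 L = 38,530 g as CaCO₃.
(b) Equivalents of H⁺ required: 38,530 ÷ 50 g/eq = 770.7 eq = 770.7 mol NaHSO₄.
(b) Mass of NaHSO₄: 770.7 × 120.1 = 92,560 g.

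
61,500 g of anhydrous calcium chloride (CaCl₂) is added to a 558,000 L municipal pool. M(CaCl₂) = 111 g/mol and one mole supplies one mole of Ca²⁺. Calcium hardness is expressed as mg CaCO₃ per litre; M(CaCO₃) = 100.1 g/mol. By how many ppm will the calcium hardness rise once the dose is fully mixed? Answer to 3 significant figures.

Moles of Ca²⁺: 61,500 g ÷ 111 g/mol = 554.1 mol.
As CaCO₃: 554.1 mol × 100.1 g/mol = 55,460 g.
Rise: 55,460 g / 558,000 L × 1000 = 99.39 mg/L.

99.4 ppm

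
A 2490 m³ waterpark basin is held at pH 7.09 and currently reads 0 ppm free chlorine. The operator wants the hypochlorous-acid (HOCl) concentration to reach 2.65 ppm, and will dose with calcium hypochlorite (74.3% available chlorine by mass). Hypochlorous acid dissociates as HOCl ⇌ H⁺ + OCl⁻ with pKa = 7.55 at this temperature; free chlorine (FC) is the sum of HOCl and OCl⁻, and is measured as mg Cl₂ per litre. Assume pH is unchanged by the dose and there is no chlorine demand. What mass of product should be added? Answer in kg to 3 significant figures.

Volume: 2490 m³ = 2,490,000 L.
[OCl⁻]/[HOCl] = 10^(pH − pKa) = 10^(7.09 − 7.55) = 0.3467; fraction as HOCl = 1/(1 + 0.3467) = 0.7425.
Free chlorine required for 2.65 ppm HOCl: 2.65 / 0.7425 = 3.569 ppm.
FC to add: 3.569 − 0 = 3.569 mg/L as Cl₂.
Cl₂ equivalent: 3.569 mg/L × 2,490,000 L = 8886 g.
Product at 74.3% available Cl: 8886 / 0.743 = 11,960 g.

12.0 kg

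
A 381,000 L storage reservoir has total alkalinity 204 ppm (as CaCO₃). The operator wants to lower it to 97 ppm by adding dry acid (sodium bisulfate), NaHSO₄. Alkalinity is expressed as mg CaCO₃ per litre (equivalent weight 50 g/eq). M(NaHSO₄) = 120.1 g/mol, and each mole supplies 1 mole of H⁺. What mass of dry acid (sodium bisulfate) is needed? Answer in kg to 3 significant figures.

97.9 kg

Alkalinity to neutralize: (204 − 97) = 107 mg/L as CaCO₃ × 381,000 L = 40,770 g as CaCO₃.
Equivalents of H⁺ required: 40,770 ÷ 50 g/eq = 815.3 eq = 815.3 mol NaHSO₄.
Mass of NaHSO₄: 815.3 × 120.1 = 97,920 g.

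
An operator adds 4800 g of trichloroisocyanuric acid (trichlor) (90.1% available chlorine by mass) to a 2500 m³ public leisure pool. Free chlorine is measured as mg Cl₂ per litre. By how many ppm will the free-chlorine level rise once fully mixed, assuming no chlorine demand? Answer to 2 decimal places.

1.73 ppm

Volume: 2500 m³ = 2,500,000 L.
Available chlorine delivered: 4800 g × 0.901 = 4325 g as Cl₂.
Concentration rise: 4325 g / 2,500,000 L = 1.73 mg/L = 1.73 ppm.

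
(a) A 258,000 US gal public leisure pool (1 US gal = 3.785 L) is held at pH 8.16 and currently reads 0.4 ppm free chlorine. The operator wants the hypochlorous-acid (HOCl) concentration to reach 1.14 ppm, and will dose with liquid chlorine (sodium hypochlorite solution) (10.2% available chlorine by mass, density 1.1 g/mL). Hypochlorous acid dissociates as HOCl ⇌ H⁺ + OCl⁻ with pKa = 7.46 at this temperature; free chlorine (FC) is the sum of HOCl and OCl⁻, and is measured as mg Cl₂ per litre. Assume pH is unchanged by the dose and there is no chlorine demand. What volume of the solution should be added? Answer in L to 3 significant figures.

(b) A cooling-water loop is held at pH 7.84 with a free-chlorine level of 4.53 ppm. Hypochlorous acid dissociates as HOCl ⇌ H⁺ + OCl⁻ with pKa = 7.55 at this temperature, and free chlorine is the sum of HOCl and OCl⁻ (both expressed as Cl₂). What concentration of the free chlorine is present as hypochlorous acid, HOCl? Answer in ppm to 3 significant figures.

(a) Volume: 258,000 US gal × 3.785 L/gal = 976,530 L.
(a) [OCl⁻]/[HOCl] = 10^(pH − pKa) = 10^(8.16 − 7.46) = 5.012; fraction as HOCl = 1/(1 + 5.012) = 0.1663.
(a) Free chlorine required for 1.14 ppm HOCl: 1.14 / 0.1663 = 6.854 ppm.
(a) FC to add: 6.854 − 0.4 = 6.454 mg/L as Cl₂.
(a) Cl₂ equivalent: 6.454 mg/L × 976,530 L = 6302 g.
(a) Product at 10.2% available Cl: 6302 / 0.102 = 61,790 g.
(a) Volume: 61,790 g ÷ 1.1 g/mL = 56,170 mL.

(b) [OCl⁻]/[HOCl] = 10^(pH − pKa) = 10^(7.84 − 7.55) = 10^0.29 = 1.95.
(b) Fraction as HOCl = 1 / (1 + 1.95) = 0.339.
(b) HOCl = 0.339 × 4.53 ppm = 1.536 ppm.

(a) 56.2 L; (b) 1.54 ppm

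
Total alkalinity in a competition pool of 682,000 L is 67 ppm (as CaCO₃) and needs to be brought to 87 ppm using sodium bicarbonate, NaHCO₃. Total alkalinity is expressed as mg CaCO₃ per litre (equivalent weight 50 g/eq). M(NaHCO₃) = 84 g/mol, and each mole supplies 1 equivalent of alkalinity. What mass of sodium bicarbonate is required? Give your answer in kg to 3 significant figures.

Alkalinity to add: (87 − 67) = 20 mg/L as CaCO₃ × 682,000 L = 13,640 g as CaCO₃.
Equivalents: 13,640 g ÷ 50 g/eq = 272.8 eq.
NaHCO₃ supplies 1 eq per mole → 272.8 mol.
Mass: 272.8 mol × 84 g/mol = 22,920 g.

22.9 kg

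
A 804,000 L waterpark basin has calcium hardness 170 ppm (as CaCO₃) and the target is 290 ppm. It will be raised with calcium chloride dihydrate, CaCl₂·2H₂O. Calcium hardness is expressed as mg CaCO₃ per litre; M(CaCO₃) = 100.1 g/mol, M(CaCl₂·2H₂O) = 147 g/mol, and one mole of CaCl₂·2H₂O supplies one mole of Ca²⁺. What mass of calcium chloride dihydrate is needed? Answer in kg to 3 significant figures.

142 kg

Hardness to add: (290 − 170) = 120 mg/L as CaCO₃ × 804,000 L = 96,480 g as CaCO₃.
Moles of Ca²⁺ (1 mol Ca²⁺ ≡ 1 mol CaCO₃): 96,480 / 100.1 g/mol = 963.8 mol.
Mass of CaCl₂·2H₂O: 963.8 × 147 = 141,700 g.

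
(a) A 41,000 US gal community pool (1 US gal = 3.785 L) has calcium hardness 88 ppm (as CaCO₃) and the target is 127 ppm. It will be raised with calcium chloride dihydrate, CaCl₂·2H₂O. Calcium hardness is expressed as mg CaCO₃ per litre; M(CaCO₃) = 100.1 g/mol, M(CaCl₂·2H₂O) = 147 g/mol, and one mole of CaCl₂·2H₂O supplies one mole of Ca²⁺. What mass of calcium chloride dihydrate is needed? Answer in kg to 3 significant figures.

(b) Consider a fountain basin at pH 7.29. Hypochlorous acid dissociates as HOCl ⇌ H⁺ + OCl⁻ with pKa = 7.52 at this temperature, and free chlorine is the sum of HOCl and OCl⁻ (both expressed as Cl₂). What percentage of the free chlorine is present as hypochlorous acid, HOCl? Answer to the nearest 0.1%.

(a) 8.89 kg; (b) 62.9%

(a) Volume: 41,000 US gal × 3.785 L/gal = 155,185 L.
(a) Hardness to add: (127 − 88) = 39 mg/L as CaCO₃ × 155,185 L = 6052 g as CaCO₃.
(a) Moles of Ca²⁺ (1 mol Ca²⁺ ≡ 1 mol CaCO₃): 6052 / 100.1 g/mol = 60.46 mol.
(a) Mass of CaCl₂·2H₂O: 60.46 × 147 = 8888 g.

(b) [OCl⁻]/[HOCl] = 10^(pH − pKa) = 10^(7.29 − 7.52) = 10^-0.23 = 0.5888.
(b) Fraction as HOCl = 1 / (1 + 0.5888) = 0.6294.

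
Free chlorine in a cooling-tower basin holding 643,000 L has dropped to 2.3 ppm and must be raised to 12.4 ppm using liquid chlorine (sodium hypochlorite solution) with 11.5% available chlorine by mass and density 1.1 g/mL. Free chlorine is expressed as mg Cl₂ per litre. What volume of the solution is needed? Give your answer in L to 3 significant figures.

Chlorine deficit: 12.4 − 2.3 = 10.1 ppm = 10.1 mg/L as Cl₂.
Cl₂ equivalent needed: 10.1 mg/L × 643,000 L = 6,494,000 mg = 6494 g.
Product at 11.5% available chlorine: 6494 / 0.115 = 56,470 g.
Volume at density 1.1 g/mL: 56,470 g ÷ 1.1 g/mL = 51,340 mL.

51.3 L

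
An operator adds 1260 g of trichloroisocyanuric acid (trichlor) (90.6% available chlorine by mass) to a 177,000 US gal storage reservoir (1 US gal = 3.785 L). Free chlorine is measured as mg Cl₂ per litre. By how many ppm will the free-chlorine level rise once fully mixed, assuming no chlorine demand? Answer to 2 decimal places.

1.70 ppm

Volume: 177,000 US gal × 3.785 L/gal = 669,945 L.
Available chlorine delivered: 1260 g × 0.906 = 1142 g as Cl₂.
Concentration rise: 1142 g / 669,945 L = 1.704 mg/L = 1.70 ppm.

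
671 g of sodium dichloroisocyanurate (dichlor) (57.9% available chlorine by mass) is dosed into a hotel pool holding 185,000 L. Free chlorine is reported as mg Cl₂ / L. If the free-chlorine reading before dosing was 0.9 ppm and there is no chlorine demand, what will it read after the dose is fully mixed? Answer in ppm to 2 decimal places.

Available chlorine delivered: 671 g × 0.579 = 388.5 g as Cl₂.
Concentration rise: 388.5 g / 185,000 L = 2.1 mg/L = 2.10 ppm.
Final FC: 0.9 + 2.10 = 3.00 ppm.

3.00 ppm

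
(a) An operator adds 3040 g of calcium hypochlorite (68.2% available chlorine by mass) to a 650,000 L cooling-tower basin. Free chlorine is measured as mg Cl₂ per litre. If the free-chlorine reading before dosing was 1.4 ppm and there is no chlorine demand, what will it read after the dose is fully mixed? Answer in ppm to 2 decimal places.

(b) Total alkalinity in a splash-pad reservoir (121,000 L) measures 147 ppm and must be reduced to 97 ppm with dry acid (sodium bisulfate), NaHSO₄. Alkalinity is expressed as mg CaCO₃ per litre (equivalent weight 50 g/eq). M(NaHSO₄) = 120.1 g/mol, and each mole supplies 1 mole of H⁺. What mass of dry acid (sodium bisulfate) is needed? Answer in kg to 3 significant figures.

(a) 4.59 ppm; (b) 14.5 kg

(a) Available chlorine delivered: 3040 g × 0.682 = 2073 g as Cl₂.
(a) Concentration rise: 2073 g / 650,000 L = 3.19 mg/L = 3.19 ppm.
(a) Final FC: 1.4 + 3.19 = 4.59 ppm.

(b) Alkalinity to neutralize: (147 − 97) = 50 mg/L as CaCO₃ × 121,000 L = 6050 g as CaCO₃.
(b) Equivalents of H⁺ required: 6050 ÷ 50 g/eq = 121 eq = 121 mol NaHSO₄.
(b) Mass of NaHSO₄: 121 × 120.1 = 14,530 g.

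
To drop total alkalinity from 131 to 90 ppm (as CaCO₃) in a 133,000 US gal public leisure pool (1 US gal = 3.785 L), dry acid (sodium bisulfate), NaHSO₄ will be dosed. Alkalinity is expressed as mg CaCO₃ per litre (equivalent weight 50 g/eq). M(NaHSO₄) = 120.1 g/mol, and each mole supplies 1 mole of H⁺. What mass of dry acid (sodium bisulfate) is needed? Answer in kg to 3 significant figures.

49.6 kg

Volume: 133,000 US gal × 3.785 L/gal = 503,405 L.
Alkalinity to neutralize: (131 − 90) = 41 mg/L as CaCO₃ × 503,405 L = 20,640 g as CaCO₃.
Equivalents of H⁺ required: 20,640 ÷ 50 g/eq = 412.8 eq = 412.8 mol NaHSO₄.
Mass of NaHSO₄: 412.8 × 120.1 = 49,580 g.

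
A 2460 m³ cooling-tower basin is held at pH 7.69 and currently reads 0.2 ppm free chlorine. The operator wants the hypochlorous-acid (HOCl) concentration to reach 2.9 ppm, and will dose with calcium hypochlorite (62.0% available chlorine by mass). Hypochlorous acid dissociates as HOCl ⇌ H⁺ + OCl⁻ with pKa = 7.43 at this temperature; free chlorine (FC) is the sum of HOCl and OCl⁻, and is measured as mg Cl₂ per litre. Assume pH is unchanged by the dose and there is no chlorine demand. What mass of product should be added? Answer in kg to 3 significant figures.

Volume: 2460 m³ = 2,460,000 L.
[OCl⁻]/[HOCl] = 10^(pH − pKa) = 10^(7.69 − 7.43) = 1.82; fraction as HOCl = 1/(1 + 1.82) = 0.3546.
Free chlorine required for 2.9 ppm HOCl: 2.9 / 0.3546 = 8.177 ppm.
FC to add: 8.177 − 0.2 = 7.977 mg/L as Cl₂.
Cl₂ equivalent: 7.977 mg/L × 2,460,000 L = 19,620 g.
Product at 62.0% available Cl: 19,620 / 0.62 = 31,650 g.

31.7 kg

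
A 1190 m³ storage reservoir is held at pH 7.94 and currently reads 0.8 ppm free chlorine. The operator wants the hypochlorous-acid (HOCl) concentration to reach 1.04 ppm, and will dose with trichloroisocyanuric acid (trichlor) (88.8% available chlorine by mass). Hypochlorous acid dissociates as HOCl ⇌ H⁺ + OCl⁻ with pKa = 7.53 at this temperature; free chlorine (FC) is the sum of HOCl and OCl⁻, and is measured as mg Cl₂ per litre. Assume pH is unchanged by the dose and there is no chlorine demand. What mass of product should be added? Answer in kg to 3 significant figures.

Volume: 1190 m³ = 1,190,000 L.
[OCl⁻]/[HOCl] = 10^(pH − pKa) = 10^(7.94 − 7.53) = 2.57; fraction as HOCl = 1/(1 + 2.57) = 0.2801.
Free chlorine required for 1.04 ppm HOCl: 1.04 / 0.2801 = 3.713 ppm.
FC to add: 3.713 − 0.8 = 2.913 mg/L as Cl₂.
Cl₂ equivalent: 2.913 mg/L × 1,190,000 L = 3467 g.
Product at 88.8% available Cl: 3467 / 0.888 = 3904 g.

3.90 kg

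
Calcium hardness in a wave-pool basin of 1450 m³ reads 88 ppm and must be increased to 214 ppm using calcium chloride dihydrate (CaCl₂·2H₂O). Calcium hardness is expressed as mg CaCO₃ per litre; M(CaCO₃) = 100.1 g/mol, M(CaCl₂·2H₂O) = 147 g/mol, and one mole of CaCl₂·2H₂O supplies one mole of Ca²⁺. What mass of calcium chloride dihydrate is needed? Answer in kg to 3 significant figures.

Volume: 1450 m³ = 1,450,000 L.
Hardness to add: (214 − 88) = 126 mg/L as CaCO₃ × 1,450,000 L = 182,700 g as CaCO₃.
Moles of Ca²⁺ (1 mol Ca²⁺ ≡ 1 mol CaCO₃): 182,700 / 100.1 g/mol = 1825 mol.
Mass of CaCl₂·2H₂O: 1825 × 147 = 268,300 g.

268 kg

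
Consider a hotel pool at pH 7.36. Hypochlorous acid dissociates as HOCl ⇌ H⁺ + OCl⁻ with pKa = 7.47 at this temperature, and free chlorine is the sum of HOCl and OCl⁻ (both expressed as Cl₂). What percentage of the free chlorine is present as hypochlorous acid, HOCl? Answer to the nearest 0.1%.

56.3%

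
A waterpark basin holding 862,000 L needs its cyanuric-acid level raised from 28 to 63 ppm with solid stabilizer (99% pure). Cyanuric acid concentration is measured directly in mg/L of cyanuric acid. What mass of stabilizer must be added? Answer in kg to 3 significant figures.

CYA to add: (63 − 28) = 35 mg/L × 862,000 L = 30,170 g cyanuric acid.
At 99% purity: 30,170 / 0.99 = 30,470 g product.

30.5 kg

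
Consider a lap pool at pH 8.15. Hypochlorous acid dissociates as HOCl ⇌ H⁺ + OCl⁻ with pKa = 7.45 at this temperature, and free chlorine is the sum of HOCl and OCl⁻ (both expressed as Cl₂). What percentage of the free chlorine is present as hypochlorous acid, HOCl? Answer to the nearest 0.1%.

[OCl⁻]/[HOCl] = 10^(pH − pKa) = 10^(8.15 − 7.45) = 10^0.70 = 5.012.
Fraction as HOCl = 1 / (1 + 5.012) = 0.1663.

16.6%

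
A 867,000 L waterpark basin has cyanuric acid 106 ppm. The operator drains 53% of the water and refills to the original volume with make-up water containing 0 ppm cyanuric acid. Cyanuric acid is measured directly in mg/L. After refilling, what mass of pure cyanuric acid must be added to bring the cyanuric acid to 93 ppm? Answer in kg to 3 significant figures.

37.4 kg

After draining 53% and refilling: 106 × 0.47 + 0 × 0.53 = 49.82 ppm.
Deficit to target: 93 − 49.82 = 43.18 mg/L.
Mass: 43.18 mg/L × 867,000 L = 37,440 g cyanuric acid.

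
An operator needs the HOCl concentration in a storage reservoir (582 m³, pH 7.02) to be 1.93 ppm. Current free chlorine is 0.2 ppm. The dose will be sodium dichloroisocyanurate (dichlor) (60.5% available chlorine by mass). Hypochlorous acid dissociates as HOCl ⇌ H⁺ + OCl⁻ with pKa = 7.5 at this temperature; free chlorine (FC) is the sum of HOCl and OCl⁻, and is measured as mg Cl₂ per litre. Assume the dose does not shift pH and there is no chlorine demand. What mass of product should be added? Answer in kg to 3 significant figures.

Volume: 582 m³ = 582,000 L.
[OCl⁻]/[HOCl] = 10^(pH − pKa) = 10^(7.02 − 7.5) = 0.3311; fraction as HOCl = 1/(1 + 0.3311) = 0.7512.
Free chlorine required for 1.93 ppm HOCl: 1.93 / 0.7512 = 2.569 ppm.
FC to add: 2.569 − 0.2 = 2.369 mg/L as Cl₂.
Cl₂ equivalent: 2.369 mg/L × 582,000 L = 1379 g.
Product at 60.5% available Cl: 1379 / 0.605 = 2279 g.

2.28 kg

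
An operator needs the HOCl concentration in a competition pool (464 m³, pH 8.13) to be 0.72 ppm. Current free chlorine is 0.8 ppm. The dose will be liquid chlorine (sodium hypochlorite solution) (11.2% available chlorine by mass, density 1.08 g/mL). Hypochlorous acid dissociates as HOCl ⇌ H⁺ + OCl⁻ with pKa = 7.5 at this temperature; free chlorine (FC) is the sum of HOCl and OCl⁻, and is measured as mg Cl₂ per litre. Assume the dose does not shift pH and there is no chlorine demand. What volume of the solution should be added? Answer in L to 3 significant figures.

11.5 L

Volume: 464 m³ = 464,000 L.
[OCl⁻]/[HOCl] = 10^(pH − pKa) = 10^(8.13 − 7.5) = 4.266; fraction as HOCl = 1/(1 + 4.266) = 0.1899.
Free chlorine required for 0.72 ppm HOCl: 0.72 / 0.1899 = 3.791 ppm.
FC to add: 3.791 − 0.8 = 2.991 mg/L as Cl₂.
Cl₂ equivalent: 2.991 mg/L × 464,000 L = 1388 g.
Product at 11.2% available Cl: 1388 / 0.112 = 12,390 g.
Volume: 12,390 g ÷ 1.08 g/mL = 11,470 mL.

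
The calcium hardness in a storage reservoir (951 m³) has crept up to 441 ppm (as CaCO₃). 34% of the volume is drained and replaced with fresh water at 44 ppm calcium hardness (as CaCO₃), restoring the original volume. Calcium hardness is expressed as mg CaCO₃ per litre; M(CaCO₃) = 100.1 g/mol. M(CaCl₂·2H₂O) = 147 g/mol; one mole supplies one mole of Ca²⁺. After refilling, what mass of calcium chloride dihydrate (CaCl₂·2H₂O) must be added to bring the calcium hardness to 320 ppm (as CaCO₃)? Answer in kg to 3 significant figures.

Volume: 951 m³ = 951,000 L.
After draining 34% and refilling: 441 × 0.66 + 44 × 0.34 = 306.02 ppm.
Deficit to target: 320 − 306.02 = 13.98 mg/L.
As CaCO₃: 13.98 mg/L × 951,000 L = 13,290 g; ÷ 100.1 = 132.8 mol Ca²⁺.
Mass: 132.8 × 147 = 19,520 g.

19.5 kg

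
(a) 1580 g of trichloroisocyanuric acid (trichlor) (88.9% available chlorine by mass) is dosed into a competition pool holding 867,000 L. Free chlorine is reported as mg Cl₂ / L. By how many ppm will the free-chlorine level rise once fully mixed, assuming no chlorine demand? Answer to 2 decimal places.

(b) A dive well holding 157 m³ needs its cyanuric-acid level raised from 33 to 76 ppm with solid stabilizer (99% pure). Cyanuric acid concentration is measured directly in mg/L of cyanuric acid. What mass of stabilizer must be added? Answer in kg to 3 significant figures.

(a) Available chlorine delivered: 1580 g × 0.889 = 1405 g as Cl₂.
(a) Concentration rise: 1405 g / 867,000 L = 1.62 mg/L = 1.62 ppm.

(b) Volume: 157 m³ = 157,000 L.
(b) CYA to add: (76 − 33) = 43 mg/L × 157,000 L = 6751 g cyanuric acid.
(b) At 99% purity: 6751 / 0.99 = 6819 g product.

(a) 1.62 ppm; (b) 6.82 kg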